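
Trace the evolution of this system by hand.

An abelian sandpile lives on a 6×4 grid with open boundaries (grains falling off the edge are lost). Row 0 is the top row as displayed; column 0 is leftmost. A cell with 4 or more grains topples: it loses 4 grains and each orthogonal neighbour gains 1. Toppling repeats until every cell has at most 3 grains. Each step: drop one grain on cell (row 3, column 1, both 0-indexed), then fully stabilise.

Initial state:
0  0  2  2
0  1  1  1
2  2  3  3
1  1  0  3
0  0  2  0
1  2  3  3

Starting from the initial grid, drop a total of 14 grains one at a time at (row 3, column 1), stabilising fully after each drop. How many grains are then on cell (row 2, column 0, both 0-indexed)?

1

0) 0  0  2  2
0  1  1  1
2  2  3  3
1  1  0  3
0  0  2  0
1  2  3  3
1) 0  0  2  2
0  1  1  1
2  2  3  3
1  2  0  3
0  0  2  0
1  2  3  3
2) 0  0  2  2
0  1  1  1
2  2  3  3
1  3  0  3
0  0  2  0
1  2  3  3
3) 0  0  2  2
0  1  1  1
2  3  3  3
2  0  1  3
0  1  2  0
1  2  3  3
4) 0  0  2  2
0  1  1  1
2  3  3  3
2  1  1  3
0  1  2  0
1  2  3  3
5) 0  0  2  2
0  1  1  1
2  3  3  3
2  2  1  3
0  1  2  0
1  2  3  3
6) 0  0  2  2
0  1  1  1
2  3  3  3
2  3  1  3
0  1  2  0
1  2  3  3
7) 0  0  2  2
0  2  2  2
3  1  2  1
3  2  0  1
0  2  3  1
1  2  3  3
8) 0  0  2  2
0  2  2  2
3  1  2  1
3  3  0  1
0  2  3  1
1  2  3  3
9) 0  0  2  2
1  2  2  2
0  3  2  1
1  1  1  1
1  3  3  1
1  2  3  3
10) 0  0  2  2
1  2  2  2
0  3  2  1
1  2  1  1
1  3  3  1
1  2  3  3
11) 0  0  2  2
1  2  2  2
0  3  2  1
1  3  1  1
1  3  3  1
1  2  3  3
12) 0  0  2  2
1  3  2  2
1  0  3  1
2  2  3  1
2  2  1  3
2  0  2  0
13) 0  0  2  2
1  3  2  2
1  0  3  1
2  3  3  1
2  2  1  3
2  0  2  0
14) 0  0  2  2
1  3  3  2
1  2  0  2
3  1  1  2
2  3  2  3
2  0  2  0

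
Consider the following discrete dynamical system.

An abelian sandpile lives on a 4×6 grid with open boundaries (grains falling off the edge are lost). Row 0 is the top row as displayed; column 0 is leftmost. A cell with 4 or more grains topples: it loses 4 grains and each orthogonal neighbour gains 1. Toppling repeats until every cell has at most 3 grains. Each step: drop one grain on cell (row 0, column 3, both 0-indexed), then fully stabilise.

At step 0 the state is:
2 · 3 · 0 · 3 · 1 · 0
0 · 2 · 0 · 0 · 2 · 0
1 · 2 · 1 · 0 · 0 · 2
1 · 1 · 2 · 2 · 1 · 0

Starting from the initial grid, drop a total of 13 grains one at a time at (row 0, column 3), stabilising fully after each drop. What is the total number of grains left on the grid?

32

k=0  2 · 3 · 0 · 3 · 1 · 0
0 · 2 · 0 · 0 · 2 · 0
1 · 2 · 1 · 0 · 0 · 2
1 · 1 · 2 · 2 · 1 · 0
k=1  2 · 3 · 1 · 0 · 2 · 0
0 · 2 · 0 · 1 · 2 · 0
1 · 2 · 1 · 0 · 0 · 2
1 · 1 · 2 · 2 · 1 · 0
k=2  2 · 3 · 1 · 1 · 2 · 0
0 · 2 · 0 · 1 · 2 · 0
1 · 2 · 1 · 0 · 0 · 2
1 · 1 · 2 · 2 · 1 · 0
k=3  2 · 3 · 1 · 2 · 2 · 0
0 · 2 · 0 · 1 · 2 · 0
1 · 2 · 1 · 0 · 0 · 2
1 · 1 · 2 · 2 · 1 · 0
k=4  2 · 3 · 1 · 3 · 2 · 0
0 · 2 · 0 · 1 · 2 · 0
1 · 2 · 1 · 0 · 0 · 2
1 · 1 · 2 · 2 · 1 · 0
k=5  2 · 3 · 2 · 0 · 3 · 0
0 · 2 · 0 · 2 · 2 · 0
1 · 2 · 1 · 0 · 0 · 2
1 · 1 · 2 · 2 · 1 · 0
k=6  2 · 3 · 2 · 1 · 3 · 0
0 · 2 · 0 · 2 · 2 · 0
1 · 2 · 1 · 0 · 0 · 2
1 · 1 · 2 · 2 · 1 · 0
k=7  2 · 3 · 2 · 2 · 3 · 0
0 · 2 · 0 · 2 · 2 · 0
1 · 2 · 1 · 0 · 0 · 2
1 · 1 · 2 · 2 · 1 · 0
k=8  2 · 3 · 2 · 3 · 3 · 0
0 · 2 · 0 · 2 · 2 · 0
1 · 2 · 1 · 0 · 0 · 2
1 · 1 · 2 · 2 · 1 · 0
k=9  2 · 3 · 3 · 1 · 0 · 1
0 · 2 · 0 · 3 · 3 · 0
1 · 2 · 1 · 0 · 0 · 2
1 · 1 · 2 · 2 · 1 · 0
k=10  2 · 3 · 3 · 2 · 0 · 1
0 · 2 · 0 · 3 · 3 · 0
1 · 2 · 1 · 0 · 0 · 2
1 · 1 · 2 · 2 · 1 · 0
k=11  2 · 3 · 3 · 3 · 0 · 1
0 · 2 · 0 · 3 · 3 · 0
1 · 2 · 1 · 0 · 0 · 2
1 · 1 · 2 · 2 · 1 · 0
k=12  3 · 0 · 1 · 2 · 2 · 1
0 · 3 · 2 · 1 · 0 · 1
1 · 2 · 1 · 1 · 1 · 2
1 · 1 · 2 · 2 · 1 · 0
k=13  3 · 0 · 1 · 3 · 2 · 1
0 · 3 · 2 · 1 · 0 · 1
1 · 2 · 1 · 1 · 1 · 2
1 · 1 · 2 · 2 · 1 · 0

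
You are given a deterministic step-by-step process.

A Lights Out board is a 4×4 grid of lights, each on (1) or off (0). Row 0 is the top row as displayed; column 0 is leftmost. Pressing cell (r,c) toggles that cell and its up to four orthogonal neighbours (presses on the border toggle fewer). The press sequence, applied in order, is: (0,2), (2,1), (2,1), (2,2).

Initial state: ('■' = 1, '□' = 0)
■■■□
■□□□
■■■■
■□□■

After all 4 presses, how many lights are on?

7

step 0: ■■■□
■□□□
■■■■
■□□■
step 1: ■□□■
■□■□
■■■■
■□□■
step 2: ■□□■
■■■□
□□□■
■■□■
step 3: ■□□■
■□■□
■■■■
■□□■
step 4: ■□□■
■□□□
■□□□
■□■■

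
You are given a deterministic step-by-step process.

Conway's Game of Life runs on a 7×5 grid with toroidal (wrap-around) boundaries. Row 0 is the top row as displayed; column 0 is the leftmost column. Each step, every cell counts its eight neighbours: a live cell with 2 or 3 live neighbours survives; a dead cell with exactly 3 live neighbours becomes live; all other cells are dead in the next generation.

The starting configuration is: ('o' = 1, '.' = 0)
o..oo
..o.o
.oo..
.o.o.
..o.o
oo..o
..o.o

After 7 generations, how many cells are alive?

[0] o..oo
..o.o
.oo..
.o.o.
..o.o
oo..o
..o.o
[1] ooo..
..o.o
oo...
oo.o.
..o.o
.oo.o
..o..
[2] o.o..
..ooo
...o.
...o.
....o
ooo..
.....
[3] .oo.o
.oo.o
.....
...oo
ooooo
oo...
o.o..
[4] ....o
.oo..
o.o.o
.o...
.....
.....
..ooo
[5] oo..o
.oo.o
o.oo.
oo...
.....
...o.
...oo
[6] .o...
.....
...o.
ooo.o
.....
...oo
..oo.
[7] ..o..
.....
ooooo
ooooo
.oo..
..ooo
..ooo

19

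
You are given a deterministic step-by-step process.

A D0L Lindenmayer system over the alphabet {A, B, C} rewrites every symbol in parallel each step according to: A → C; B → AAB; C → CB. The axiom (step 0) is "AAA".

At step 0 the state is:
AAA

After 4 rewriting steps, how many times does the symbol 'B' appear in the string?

0) AAA
1) CCC
2) CBCBCB
3) CBAABCBAABCBAAB
4) CBAABCCAABCBAABCCAABCBAABCCAAB

9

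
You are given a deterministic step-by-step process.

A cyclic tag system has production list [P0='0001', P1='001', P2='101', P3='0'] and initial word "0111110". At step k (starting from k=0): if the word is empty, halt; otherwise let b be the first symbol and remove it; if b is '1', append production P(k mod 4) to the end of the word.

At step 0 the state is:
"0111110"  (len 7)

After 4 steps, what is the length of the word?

10

k=0  "0111110"  (len 7)
k=1  "111110"  (len 6)
k=2  "11110001"  (len 8)
k=3  "1110001101"  (len 10)
k=4  "1100011010"  (len 10)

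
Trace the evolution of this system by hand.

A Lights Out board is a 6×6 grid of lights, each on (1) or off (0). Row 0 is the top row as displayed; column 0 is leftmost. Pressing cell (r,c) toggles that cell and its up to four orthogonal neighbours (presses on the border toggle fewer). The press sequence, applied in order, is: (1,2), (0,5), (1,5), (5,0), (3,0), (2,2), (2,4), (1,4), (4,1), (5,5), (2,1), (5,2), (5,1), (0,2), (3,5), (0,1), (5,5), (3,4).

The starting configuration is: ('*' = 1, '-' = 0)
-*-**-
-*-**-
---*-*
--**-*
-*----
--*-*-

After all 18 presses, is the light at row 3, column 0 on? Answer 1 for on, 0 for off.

0) -*-**-
-*-**-
---*-*
--**-*
-*----
--*-*-
1) -****-
--*-*-
--**-*
--**-*
-*----
--*-*-
2) -***-*
--*-**
--**-*
--**-*
-*----
--*-*-
3) -***--
--*---
--**--
--**-*
-*----
--*-*-
4) -***--
--*---
--**--
--**-*
**----
***-*-
5) -***--
--*---
*-**--
****-*
-*----
***-*-
6) -***--
------
**----
**-*-*
-*----
***-*-
7) -***--
----*-
**-***
**-***
-*----
***-*-
8) -****-
---*-*
**-*-*
**-***
-*----
***-*-
9) -****-
---*-*
**-*-*
*--***
*-*---
*-*-*-
10) -****-
---*-*
**-*-*
*--***
*-*--*
*-*--*
11) -****-
-*-*-*
--**-*
**-***
*-*--*
*-*--*
12) -****-
-*-*-*
--**-*
**-***
*----*
**-*-*
13) -****-
-*-*-*
--**-*
**-***
**---*
--**-*
14) ----*-
-***-*
--**-*
**-***
**---*
--**-*
15) ----*-
-***-*
--**--
**-*--
**----
--**-*
16) ***-*-
--**-*
--**--
**-*--
**----
--**-*
17) ***-*-
--**-*
--**--
**-*--
**---*
--***-
18) ***-*-
--**-*
--***-
**--**
**--**
--***-

1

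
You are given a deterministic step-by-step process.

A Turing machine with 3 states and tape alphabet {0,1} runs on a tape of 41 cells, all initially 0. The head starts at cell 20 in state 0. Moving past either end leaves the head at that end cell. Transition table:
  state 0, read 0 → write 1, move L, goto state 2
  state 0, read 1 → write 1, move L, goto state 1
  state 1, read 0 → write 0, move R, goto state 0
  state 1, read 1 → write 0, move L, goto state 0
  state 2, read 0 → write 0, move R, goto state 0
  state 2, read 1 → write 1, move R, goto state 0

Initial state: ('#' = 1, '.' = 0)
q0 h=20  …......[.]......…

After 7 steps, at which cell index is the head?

gen 0: q0 h=20  …......[.]......…
gen 1: q2 h=19  …......[.]#.....…
gen 2: q0 h=20  …......[#]......…
gen 3: q1 h=19  …......[.]#.....…
gen 4: q0 h=20  …......[#]......…
gen 5: q1 h=19  …......[.]#.....…
gen 6: q0 h=20  …......[#]......…
gen 7: q1 h=19  …......[.]#.....…

19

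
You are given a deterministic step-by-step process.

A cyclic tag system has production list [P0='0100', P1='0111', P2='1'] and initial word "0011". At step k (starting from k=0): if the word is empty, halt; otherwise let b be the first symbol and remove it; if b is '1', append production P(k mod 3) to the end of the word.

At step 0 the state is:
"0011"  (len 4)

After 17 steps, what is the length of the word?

gen 0: "0011"  (len 4)
gen 1: "011"  (len 3)
gen 2: "11"  (len 2)
gen 3: "11"  (len 2)
gen 4: "10100"  (len 5)
gen 5: "01000111"  (len 8)
gen 6: "1000111"  (len 7)
gen 7: "0001110100"  (len 10)
gen 8: "001110100"  (len 9)
gen 9: "01110100"  (len 8)
gen 10: "1110100"  (len 7)
gen 11: "1101000111"  (len 10)
gen 12: "1010001111"  (len 10)
gen 13: "0100011110100"  (len 13)
gen 14: "100011110100"  (len 12)
gen 15: "000111101001"  (len 12)
gen 16: "00111101001"  (len 11)
gen 17: "0111101001"  (len 10)

10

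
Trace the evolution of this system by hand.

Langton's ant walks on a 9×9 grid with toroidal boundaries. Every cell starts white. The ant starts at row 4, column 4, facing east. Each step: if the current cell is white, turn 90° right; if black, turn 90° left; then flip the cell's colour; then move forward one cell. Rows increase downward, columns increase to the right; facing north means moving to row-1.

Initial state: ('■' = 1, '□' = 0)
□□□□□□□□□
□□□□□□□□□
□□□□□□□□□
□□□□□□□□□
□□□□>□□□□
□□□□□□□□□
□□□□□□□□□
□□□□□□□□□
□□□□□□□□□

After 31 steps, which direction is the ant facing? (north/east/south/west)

north

[0] □□□□□□□□□
□□□□□□□□□
□□□□□□□□□
□□□□□□□□□
□□□□>□□□□
□□□□□□□□□
□□□□□□□□□
□□□□□□□□□
□□□□□□□□□
[1] □□□□□□□□□
□□□□□□□□□
□□□□□□□□□
□□□□□□□□□
□□□□■□□□□
□□□□v□□□□
□□□□□□□□□
□□□□□□□□□
□□□□□□□□□
[2] □□□□□□□□□
□□□□□□□□□
□□□□□□□□□
□□□□□□□□□
□□□□■□□□□
□□□<■□□□□
□□□□□□□□□
□□□□□□□□□
□□□□□□□□□
[3] □□□□□□□□□
□□□□□□□□□
□□□□□□□□□
□□□□□□□□□
□□□^■□□□□
□□□■■□□□□
□□□□□□□□□
□□□□□□□□□
□□□□□□□□□
[4] □□□□□□□□□
□□□□□□□□□
□□□□□□□□□
□□□□□□□□□
□□□■>□□□□
□□□■■□□□□
□□□□□□□□□
□□□□□□□□□
□□□□□□□□□
[5] □□□□□□□□□
□□□□□□□□□
□□□□□□□□□
□□□□^□□□□
□□□■□□□□□
□□□■■□□□□
□□□□□□□□□
□□□□□□□□□
□□□□□□□□□
[6] □□□□□□□□□
□□□□□□□□□
□□□□□□□□□
□□□□■>□□□
□□□■□□□□□
□□□■■□□□□
□□□□□□□□□
□□□□□□□□□
□□□□□□□□□
[7] □□□□□□□□□
□□□□□□□□□
□□□□□□□□□
□□□□■■□□□
□□□■□v□□□
□□□■■□□□□
□□□□□□□□□
□□□□□□□□□
□□□□□□□□□
[8] □□□□□□□□□
□□□□□□□□□
□□□□□□□□□
□□□□■■□□□
□□□■<■□□□
□□□■■□□□□
□□□□□□□□□
□□□□□□□□□
□□□□□□□□□
[9] □□□□□□□□□
□□□□□□□□□
□□□□□□□□□
□□□□^■□□□
□□□■■■□□□
□□□■■□□□□
□□□□□□□□□
□□□□□□□□□
□□□□□□□□□
[10] □□□□□□□□□
□□□□□□□□□
□□□□□□□□□
□□□<□■□□□
□□□■■■□□□
□□□■■□□□□
□□□□□□□□□
□□□□□□□□□
□□□□□□□□□
[11] □□□□□□□□□
□□□□□□□□□
□□□^□□□□□
□□□■□■□□□
□□□■■■□□□
□□□■■□□□□
□□□□□□□□□
□□□□□□□□□
□□□□□□□□□
[12] □□□□□□□□□
□□□□□□□□□
□□□■>□□□□
□□□■□■□□□
□□□■■■□□□
□□□■■□□□□
□□□□□□□□□
□□□□□□□□□
□□□□□□□□□
[13] □□□□□□□□□
□□□□□□□□□
□□□■■□□□□
□□□■v■□□□
□□□■■■□□□
□□□■■□□□□
□□□□□□□□□
□□□□□□□□□
□□□□□□□□□
[14] □□□□□□□□□
□□□□□□□□□
□□□■■□□□□
□□□<■■□□□
□□□■■■□□□
□□□■■□□□□
□□□□□□□□□
□□□□□□□□□
□□□□□□□□□
[15] □□□□□□□□□
□□□□□□□□□
□□□■■□□□□
□□□□■■□□□
□□□v■■□□□
□□□■■□□□□
□□□□□□□□□
□□□□□□□□□
□□□□□□□□□
[16] □□□□□□□□□
□□□□□□□□□
□□□■■□□□□
□□□□■■□□□
□□□□>■□□□
□□□■■□□□□
□□□□□□□□□
□□□□□□□□□
□□□□□□□□□
[17] □□□□□□□□□
□□□□□□□□□
□□□■■□□□□
□□□□^■□□□
□□□□□■□□□
□□□■■□□□□
□□□□□□□□□
□□□□□□□□□
□□□□□□□□□
[18] □□□□□□□□□
□□□□□□□□□
□□□■■□□□□
□□□<□■□□□
□□□□□■□□□
□□□■■□□□□
□□□□□□□□□
□□□□□□□□□
□□□□□□□□□
[19] □□□□□□□□□
□□□□□□□□□
□□□^■□□□□
□□□■□■□□□
□□□□□■□□□
□□□■■□□□□
□□□□□□□□□
□□□□□□□□□
□□□□□□□□□
[20] □□□□□□□□□
□□□□□□□□□
□□<□■□□□□
□□□■□■□□□
□□□□□■□□□
□□□■■□□□□
□□□□□□□□□
□□□□□□□□□
□□□□□□□□□
[21] □□□□□□□□□
□□^□□□□□□
□□■□■□□□□
□□□■□■□□□
□□□□□■□□□
□□□■■□□□□
□□□□□□□□□
□□□□□□□□□
□□□□□□□□□
[22] □□□□□□□□□
□□■>□□□□□
□□■□■□□□□
□□□■□■□□□
□□□□□■□□□
□□□■■□□□□
□□□□□□□□□
□□□□□□□□□
□□□□□□□□□
[23] □□□□□□□□□
□□■■□□□□□
□□■v■□□□□
□□□■□■□□□
□□□□□■□□□
□□□■■□□□□
□□□□□□□□□
□□□□□□□□□
□□□□□□□□□
[24] □□□□□□□□□
□□■■□□□□□
□□<■■□□□□
□□□■□■□□□
□□□□□■□□□
□□□■■□□□□
□□□□□□□□□
□□□□□□□□□
□□□□□□□□□
[25] □□□□□□□□□
□□■■□□□□□
□□□■■□□□□
□□v■□■□□□
□□□□□■□□□
□□□■■□□□□
□□□□□□□□□
□□□□□□□□□
□□□□□□□□□
[26] □□□□□□□□□
□□■■□□□□□
□□□■■□□□□
□<■■□■□□□
□□□□□■□□□
□□□■■□□□□
□□□□□□□□□
□□□□□□□□□
□□□□□□□□□
[27] □□□□□□□□□
□□■■□□□□□
□^□■■□□□□
□■■■□■□□□
□□□□□■□□□
□□□■■□□□□
□□□□□□□□□
□□□□□□□□□
□□□□□□□□□
[28] □□□□□□□□□
□□■■□□□□□
□■>■■□□□□
□■■■□■□□□
□□□□□■□□□
□□□■■□□□□
□□□□□□□□□
□□□□□□□□□
□□□□□□□□□
[29] □□□□□□□□□
□□■■□□□□□
□■■■■□□□□
□■v■□■□□□
□□□□□■□□□
□□□■■□□□□
□□□□□□□□□
□□□□□□□□□
□□□□□□□□□
[30] □□□□□□□□□
□□■■□□□□□
□■■■■□□□□
□■□>□■□□□
□□□□□■□□□
□□□■■□□□□
□□□□□□□□□
□□□□□□□□□
□□□□□□□□□
[31] □□□□□□□□□
□□■■□□□□□
□■■^■□□□□
□■□□□■□□□
□□□□□■□□□
□□□■■□□□□
□□□□□□□□□
□□□□□□□□□
□□□□□□□□□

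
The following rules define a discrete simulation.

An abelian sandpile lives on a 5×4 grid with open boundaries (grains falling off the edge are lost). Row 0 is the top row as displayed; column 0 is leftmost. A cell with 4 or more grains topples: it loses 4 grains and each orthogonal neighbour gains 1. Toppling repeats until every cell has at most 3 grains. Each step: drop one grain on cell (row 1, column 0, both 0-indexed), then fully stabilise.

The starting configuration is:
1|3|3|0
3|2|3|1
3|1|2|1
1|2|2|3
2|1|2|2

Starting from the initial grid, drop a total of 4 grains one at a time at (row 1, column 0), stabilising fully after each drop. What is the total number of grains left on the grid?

[0] 1|3|3|0
3|2|3|1
3|1|2|1
1|2|2|3
2|1|2|2
[1] 2|3|3|0
1|3|3|1
0|2|2|1
2|2|2|3
2|1|2|2
[2] 2|3|3|0
2|3|3|1
0|2|2|1
2|2|2|3
2|1|2|2
[3] 2|3|3|0
3|3|3|1
0|2|2|1
2|2|2|3
2|1|2|2
[4] 0|2|1|1
2|2|1|2
1|3|3|1
2|2|2|3
2|1|2|2

35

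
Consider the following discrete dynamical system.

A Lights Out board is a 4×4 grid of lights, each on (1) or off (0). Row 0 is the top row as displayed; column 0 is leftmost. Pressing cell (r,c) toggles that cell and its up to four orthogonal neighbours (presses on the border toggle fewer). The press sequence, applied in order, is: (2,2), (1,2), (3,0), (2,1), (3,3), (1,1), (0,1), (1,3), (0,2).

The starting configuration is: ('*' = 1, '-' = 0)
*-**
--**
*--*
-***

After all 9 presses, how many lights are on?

gen 0: *-**
--**
*--*
-***
gen 1: *-**
---*
***-
-*-*
gen 2: *--*
-**-
**--
-*-*
gen 3: *--*
-**-
-*--
*--*
gen 4: *--*
--*-
*-*-
**-*
gen 5: *--*
--*-
*-**
***-
gen 6: **-*
**--
****
***-
gen 7: --**
*---
****
***-
gen 8: --*-
*-**
***-
***-
gen 9: -*-*
*--*
***-
***-

10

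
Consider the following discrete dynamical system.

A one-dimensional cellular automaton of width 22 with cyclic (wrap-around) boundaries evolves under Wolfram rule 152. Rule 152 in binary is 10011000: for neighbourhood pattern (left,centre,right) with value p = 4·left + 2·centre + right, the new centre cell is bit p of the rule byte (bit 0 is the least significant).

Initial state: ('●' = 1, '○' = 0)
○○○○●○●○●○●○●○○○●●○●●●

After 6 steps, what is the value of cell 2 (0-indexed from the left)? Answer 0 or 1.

[0] ○○○○●○●○●○●○●○○○●●○●●●
[1] ●○○○○○○○○○○○○●○○●○○●●○
[2] ○●○○○○○○○○○○○○●○○●○●○○
[3] ○○●○○○○○○○○○○○○●○○○○●○
[4] ○○○●○○○○○○○○○○○○●○○○○●
[5] ●○○○●○○○○○○○○○○○○●○○○○
[6] ○●○○○●○○○○○○○○○○○○●○○○

0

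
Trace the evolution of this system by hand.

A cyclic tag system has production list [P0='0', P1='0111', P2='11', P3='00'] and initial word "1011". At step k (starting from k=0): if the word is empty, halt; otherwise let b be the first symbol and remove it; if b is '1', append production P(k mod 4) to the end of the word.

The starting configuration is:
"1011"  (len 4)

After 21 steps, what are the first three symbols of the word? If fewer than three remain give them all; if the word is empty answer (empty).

111

t=0: "1011"  (len 4)
t=1: "0110"  (len 4)
t=2: "110"  (len 3)
t=3: "1011"  (len 4)
t=4: "01100"  (len 5)
t=5: "1100"  (len 4)
t=6: "1000111"  (len 7)
t=7: "00011111"  (len 8)
t=8: "0011111"  (len 7)
t=9: "011111"  (len 6)
t=10: "11111"  (len 5)
t=11: "111111"  (len 6)
t=12: "1111100"  (len 7)
t=13: "1111000"  (len 7)
t=14: "1110000111"  (len 10)
t=15: "11000011111"  (len 11)
t=16: "100001111100"  (len 12)
t=17: "000011111000"  (len 12)
t=18: "00011111000"  (len 11)
t=19: "0011111000"  (len 10)
t=20: "011111000"  (len 9)
t=21: "11111000"  (len 8)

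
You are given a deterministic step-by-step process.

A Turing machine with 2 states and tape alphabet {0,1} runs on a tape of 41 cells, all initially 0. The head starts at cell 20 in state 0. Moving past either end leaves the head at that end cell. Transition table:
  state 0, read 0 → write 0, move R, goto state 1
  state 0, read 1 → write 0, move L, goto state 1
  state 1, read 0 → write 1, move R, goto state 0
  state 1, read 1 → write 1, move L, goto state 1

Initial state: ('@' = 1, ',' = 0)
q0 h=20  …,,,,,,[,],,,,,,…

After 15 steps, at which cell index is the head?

gen 0: q0 h=20  …,,,,,,[,],,,,,,…
gen 1: q1 h=21  …,,,,,,[,],,,,,,…
gen 2: q0 h=22  …,,,,,@[,],,,,,,…
gen 3: q1 h=23  …,,,,@,[,],,,,,,…
gen 4: q0 h=24  …,,,@,@[,],,,,,,…
gen 5: q1 h=25  …,,@,@,[,],,,,,,…
gen 6: q0 h=26  …,@,@,@[,],,,,,,…
gen 7: q1 h=27  …@,@,@,[,],,,,,,…
gen 8: q0 h=28  …,@,@,@[,],,,,,,…
gen 9: q1 h=29  …@,@,@,[,],,,,,,…
gen 10: q0 h=30  …,@,@,@[,],,,,,,…
gen 11: q1 h=31  …@,@,@,[,],,,,,,…
gen 12: q0 h=32  …,@,@,@[,],,,,,,…
gen 13: q1 h=33  …@,@,@,[,],,,,,,…
gen 14: q0 h=34  …,@,@,@[,],,,,,,|
gen 15: q1 h=35  …@,@,@,[,],,,,,|

35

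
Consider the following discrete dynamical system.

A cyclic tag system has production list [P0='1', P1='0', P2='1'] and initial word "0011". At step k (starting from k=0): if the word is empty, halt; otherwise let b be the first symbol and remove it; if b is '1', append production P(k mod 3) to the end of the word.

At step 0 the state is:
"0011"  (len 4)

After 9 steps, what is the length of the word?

0

k=0  "0011"  (len 4)
k=1  "011"  (len 3)
k=2  "11"  (len 2)
k=3  "11"  (len 2)
k=4  "11"  (len 2)
k=5  "10"  (len 2)
k=6  "01"  (len 2)
k=7  "1"  (len 1)
k=8  "0"  (len 1)
k=9  (halted — word empty)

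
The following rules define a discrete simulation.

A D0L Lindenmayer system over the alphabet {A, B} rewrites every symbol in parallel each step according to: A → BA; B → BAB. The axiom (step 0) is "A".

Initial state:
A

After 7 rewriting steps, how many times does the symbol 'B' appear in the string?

t=0: A
t=1: BA
t=2: BABBA
t=3: BABBABABBABBA
t=4: BABBABABBABBABABBABABBABBABABBABBA
t=5: BABBABABBABBABABBABABBABBABABBABBABABBABABBABBABABBABABBABBABABBABBABABBABABBABBABABBABBA
t=6: BABBABABBABBABABBABABBABBABABBABBABABBABABBABBABABBABABBAB…BBABABBABABBABBABABBABABBABBABABBABBABABBABABBABBABABBABBA  (len 233)
t=7: BABBABABBABBABABBABABBABBABABBABBABABBABABBABBABABBABABBAB…BBABABBABABBABBABABBABABBABBABABBABBABABBABABBABBABABBABBA  (len 610)

377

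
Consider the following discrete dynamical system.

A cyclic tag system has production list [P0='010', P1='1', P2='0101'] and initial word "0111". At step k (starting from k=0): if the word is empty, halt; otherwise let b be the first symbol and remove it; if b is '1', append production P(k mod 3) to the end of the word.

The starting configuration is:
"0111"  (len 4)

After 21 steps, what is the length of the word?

0) "0111"  (len 4)
1) "111"  (len 3)
2) "111"  (len 3)
3) "110101"  (len 6)
4) "10101010"  (len 8)
5) "01010101"  (len 8)
6) "1010101"  (len 7)
7) "010101010"  (len 9)
8) "10101010"  (len 8)
9) "01010100101"  (len 11)
10) "1010100101"  (len 10)
11) "0101001011"  (len 10)
12) "101001011"  (len 9)
13) "01001011010"  (len 11)
14) "1001011010"  (len 10)
15) "0010110100101"  (len 13)
16) "010110100101"  (len 12)
17) "10110100101"  (len 11)
18) "01101001010101"  (len 14)
19) "1101001010101"  (len 13)
20) "1010010101011"  (len 13)
21) "0100101010110101"  (len 16)

16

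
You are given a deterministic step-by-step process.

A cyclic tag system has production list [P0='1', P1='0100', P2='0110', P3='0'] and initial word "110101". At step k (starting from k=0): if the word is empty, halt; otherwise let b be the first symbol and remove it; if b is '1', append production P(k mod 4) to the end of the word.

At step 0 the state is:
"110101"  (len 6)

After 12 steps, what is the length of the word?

9

k=0  "110101"  (len 6)
k=1  "101011"  (len 6)
k=2  "010110100"  (len 9)
k=3  "10110100"  (len 8)
k=4  "01101000"  (len 8)
k=5  "1101000"  (len 7)
k=6  "1010000100"  (len 10)
k=7  "0100001000110"  (len 13)
k=8  "100001000110"  (len 12)
k=9  "000010001101"  (len 12)
k=10  "00010001101"  (len 11)
k=11  "0010001101"  (len 10)
k=12  "010001101"  (len 9)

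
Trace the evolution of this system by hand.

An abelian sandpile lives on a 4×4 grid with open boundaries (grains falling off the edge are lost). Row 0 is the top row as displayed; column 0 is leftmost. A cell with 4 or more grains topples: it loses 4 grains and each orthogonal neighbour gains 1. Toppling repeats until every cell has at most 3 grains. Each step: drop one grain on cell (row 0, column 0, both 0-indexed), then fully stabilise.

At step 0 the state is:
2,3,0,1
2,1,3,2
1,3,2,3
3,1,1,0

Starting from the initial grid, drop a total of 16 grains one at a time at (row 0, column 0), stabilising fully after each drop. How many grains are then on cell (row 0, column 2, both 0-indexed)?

k=0  2,3,0,1
2,1,3,2
1,3,2,3
3,1,1,0
k=1  3,3,0,1
2,1,3,2
1,3,2,3
3,1,1,0
k=2  1,0,1,1
3,2,3,2
1,3,2,3
3,1,1,0
k=3  2,0,1,1
3,2,3,2
1,3,2,3
3,1,1,0
k=4  3,0,1,1
3,2,3,2
1,3,2,3
3,1,1,0
k=5  1,1,1,1
0,3,3,2
2,3,2,3
3,1,1,0
k=6  2,1,1,1
0,3,3,2
2,3,2,3
3,1,1,0
k=7  3,1,1,1
0,3,3,2
2,3,2,3
3,1,1,0
k=8  0,2,1,1
1,3,3,2
2,3,2,3
3,1,1,0
k=9  1,2,1,1
1,3,3,2
2,3,2,3
3,1,1,0
k=10  2,2,1,1
1,3,3,2
2,3,2,3
3,1,1,0
k=11  3,2,1,1
1,3,3,2
2,3,2,3
3,1,1,0
k=12  0,3,1,1
2,3,3,2
2,3,2,3
3,1,1,0
k=13  1,3,1,1
2,3,3,2
2,3,2,3
3,1,1,0
k=14  2,3,1,1
2,3,3,2
2,3,2,3
3,1,1,0
k=15  3,3,1,1
2,3,3,2
2,3,2,3
3,1,1,0
k=16  2,1,3,2
1,3,2,0
1,2,1,1
0,3,2,1

3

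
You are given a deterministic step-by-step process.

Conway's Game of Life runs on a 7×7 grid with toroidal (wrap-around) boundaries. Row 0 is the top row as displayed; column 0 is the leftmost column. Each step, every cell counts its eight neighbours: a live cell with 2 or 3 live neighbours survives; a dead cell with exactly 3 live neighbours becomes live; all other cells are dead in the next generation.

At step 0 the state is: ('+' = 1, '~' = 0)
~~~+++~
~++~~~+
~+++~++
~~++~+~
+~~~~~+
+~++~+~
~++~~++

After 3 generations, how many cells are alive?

[0] ~~~+++~
~++~~~+
~+++~++
~~++~+~
+~~~~~+
+~++~+~
~++~~++
[1] ~~~++~~
~+~~~~+
~~~~~++
~~~+~+~
+~~~~+~
~~++++~
++~~~~~
[2] ~++~~~~
+~~~+~+
+~~~+++
~~~~~+~
~~+~~+~
+~++++~
~+~~~+~
[3] ~++~~++
~~~++~~
+~~~+~~
~~~~~~~
~++~~+~
~~++~+~
+~~~~++

17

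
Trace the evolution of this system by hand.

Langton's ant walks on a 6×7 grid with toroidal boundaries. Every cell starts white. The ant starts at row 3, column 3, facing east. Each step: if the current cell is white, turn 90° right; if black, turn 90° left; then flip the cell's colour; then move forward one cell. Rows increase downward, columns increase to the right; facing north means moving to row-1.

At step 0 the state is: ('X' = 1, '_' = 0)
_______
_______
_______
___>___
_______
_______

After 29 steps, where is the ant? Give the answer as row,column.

2,1

t=0: _______
_______
_______
___>___
_______
_______
t=1: _______
_______
_______
___X___
___v___
_______
t=2: _______
_______
_______
___X___
__<X___
_______
t=3: _______
_______
_______
__^X___
__XX___
_______
t=4: _______
_______
_______
__X>___
__XX___
_______
t=5: _______
_______
___^___
__X____
__XX___
_______
t=6: _______
_______
___X>__
__X____
__XX___
_______
t=7: _______
_______
___XX__
__X_v__
__XX___
_______
t=8: _______
_______
___XX__
__X<X__
__XX___
_______
t=9: _______
_______
___^X__
__XXX__
__XX___
_______
t=10: _______
_______
__<_X__
__XXX__
__XX___
_______
t=11: _______
__^____
__X_X__
__XXX__
__XX___
_______
t=12: _______
__X>___
__X_X__
__XXX__
__XX___
_______
t=13: _______
__XX___
__XvX__
__XXX__
__XX___
_______
t=14: _______
__XX___
__<XX__
__XXX__
__XX___
_______
t=15: _______
__XX___
___XX__
__vXX__
__XX___
_______
t=16: _______
__XX___
___XX__
___>X__
__XX___
_______
t=17: _______
__XX___
___^X__
____X__
__XX___
_______
t=18: _______
__XX___
__<_X__
____X__
__XX___
_______
t=19: _______
__^X___
__X_X__
____X__
__XX___
_______
t=20: _______
_<_X___
__X_X__
____X__
__XX___
_______
t=21: _^_____
_X_X___
__X_X__
____X__
__XX___
_______
t=22: _X>____
_X_X___
__X_X__
____X__
__XX___
_______
t=23: _XX____
_XvX___
__X_X__
____X__
__XX___
_______
t=24: _XX____
_<XX___
__X_X__
____X__
__XX___
_______
t=25: _XX____
__XX___
_vX_X__
____X__
__XX___
_______
t=26: _XX____
__XX___
<XX_X__
____X__
__XX___
_______
t=27: _XX____
^_XX___
XXX_X__
____X__
__XX___
_______
t=28: _XX____
X>XX___
XXX_X__
____X__
__XX___
_______
t=29: _XX____
XXXX___
XvX_X__
____X__
__XX___
_______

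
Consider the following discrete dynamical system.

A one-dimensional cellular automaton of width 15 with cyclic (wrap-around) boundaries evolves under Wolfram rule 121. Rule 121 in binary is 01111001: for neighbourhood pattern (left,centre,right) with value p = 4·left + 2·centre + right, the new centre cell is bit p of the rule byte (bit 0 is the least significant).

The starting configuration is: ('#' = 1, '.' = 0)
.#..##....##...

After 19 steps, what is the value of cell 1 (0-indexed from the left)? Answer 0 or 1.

0

t=0: .#..##....##...
t=1: ..#.#####.#####
t=2: #..##...###...#
t=3: ##.####.#.###.#
t=4: .###..##.##.###
t=5: ##.##.#######.#
t=6: .######.....###
t=7: ##....#####.#.#
t=8: .####.#...##.##
t=9: ##..##.##.#####
t=10: .##.#######....
t=11: .####.....#####
t=12: ##..#####.#...#
t=13: .##.#...##.##.#
t=14: ####.##.######.
t=15: #..######....##
t=16: ##.#....####.#.
t=17: ###.###.#..##.#
t=18: ..###.##.#.####
t=19: #.#.#####.##..#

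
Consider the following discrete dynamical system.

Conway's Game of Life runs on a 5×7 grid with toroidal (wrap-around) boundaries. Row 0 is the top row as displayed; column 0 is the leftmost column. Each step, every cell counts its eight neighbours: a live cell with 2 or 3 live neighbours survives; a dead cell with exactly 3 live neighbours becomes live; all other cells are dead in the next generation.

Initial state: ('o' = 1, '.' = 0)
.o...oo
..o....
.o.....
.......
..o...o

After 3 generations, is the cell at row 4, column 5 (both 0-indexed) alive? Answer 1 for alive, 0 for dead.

gen 0: .o...oo
..o....
.o.....
.......
..o...o
gen 1: ooo..oo
ooo....
.......
.......
o....oo
gen 2: ..o..o.
..o....
.o.....
......o
.....o.
gen 3: .......
.oo....
.......
.......
.....oo

1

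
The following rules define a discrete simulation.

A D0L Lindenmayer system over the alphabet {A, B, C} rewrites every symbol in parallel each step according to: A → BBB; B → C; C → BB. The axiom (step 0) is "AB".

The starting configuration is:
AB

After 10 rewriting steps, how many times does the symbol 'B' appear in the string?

32

[0] AB
[1] BBBC
[2] CCCBB
[3] BBBBBBCC
[4] CCCCCCBBBB
[5] BBBBBBBBBBBBCCCC
[6] CCCCCCCCCCCCBBBBBBBB
[7] BBBBBBBBBBBBBBBBBBBBBBBBCCCCCCCC
[8] CCCCCCCCCCCCCCCCCCCCCCCCBBBBBBBBBBBBBBBB
[9] BBBBBBBBBBBBBBBBBBBBBBBBBBBBBBBBBBBBBBBBBBBBBBBBCCCCCCCCCCCCCCCC
[10] CCCCCCCCCCCCCCCCCCCCCCCCCCCCCCCCCCCCCCCCCCCCCCCCBBBBBBBBBBBBBBBBBBBBBBBBBBBBBBBB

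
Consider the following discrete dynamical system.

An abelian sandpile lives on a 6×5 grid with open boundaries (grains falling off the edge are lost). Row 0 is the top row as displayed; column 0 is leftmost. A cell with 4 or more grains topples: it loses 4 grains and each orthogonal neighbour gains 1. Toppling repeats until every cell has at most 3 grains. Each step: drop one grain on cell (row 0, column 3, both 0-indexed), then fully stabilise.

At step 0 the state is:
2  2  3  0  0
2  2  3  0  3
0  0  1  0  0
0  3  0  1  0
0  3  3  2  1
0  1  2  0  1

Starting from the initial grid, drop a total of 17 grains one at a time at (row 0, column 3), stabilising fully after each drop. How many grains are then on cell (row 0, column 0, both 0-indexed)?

0) 2  2  3  0  0
2  2  3  0  3
0  0  1  0  0
0  3  0  1  0
0  3  3  2  1
0  1  2  0  1
1) 2  2  3  1  0
2  2  3  0  3
0  0  1  0  0
0  3  0  1  0
0  3  3  2  1
0  1  2  0  1
2) 2  2  3  2  0
2  2  3  0  3
0  0  1  0  0
0  3  0  1  0
0  3  3  2  1
0  1  2  0  1
3) 2  2  3  3  0
2  2  3  0  3
0  0  1  0  0
0  3  0  1  0
0  3  3  2  1
0  1  2  0  1
4) 2  3  1  1  1
2  3  0  2  3
0  0  2  0  0
0  3  0  1  0
0  3  3  2  1
0  1  2  0  1
5) 2  3  1  2  1
2  3  0  2  3
0  0  2  0  0
0  3  0  1  0
0  3  3  2  1
0  1  2  0  1
6) 2  3  1  3  1
2  3  0  2  3
0  0  2  0  0
0  3  0  1  0
0  3  3  2  1
0  1  2  0  1
7) 2  3  2  0  2
2  3  0  3  3
0  0  2  0  0
0  3  0  1  0
0  3  3  2  1
0  1  2  0  1
8) 2  3  2  1  2
2  3  0  3  3
0  0  2  0  0
0  3  0  1  0
0  3  3  2  1
0  1  2  0  1
9) 2  3  2  2  2
2  3  0  3  3
0  0  2  0  0
0  3  0  1  0
0  3  3  2  1
0  1  2  0  1
10) 2  3  2  3  2
2  3  0  3  3
0  0  2  0  0
0  3  0  1  0
0  3  3  2  1
0  1  2  0  1
11) 2  3  3  2  0
2  3  1  1  1
0  0  2  1  1
0  3  0  1  0
0  3  3  2  1
0  1  2  0  1
12) 2  3  3  3  0
2  3  1  1  1
0  0  2  1  1
0  3  0  1  0
0  3  3  2  1
0  1  2  0  1
13) 3  1  1  1  1
3  0  3  2  1
0  1  2  1  1
0  3  0  1  0
0  3  3  2  1
0  1  2  0  1
14) 3  1  1  2  1
3  0  3  2  1
0  1  2  1  1
0  3  0  1  0
0  3  3  2  1
0  1  2  0  1
15) 3  1  1  3  1
3  0  3  2  1
0  1  2  1  1
0  3  0  1  0
0  3  3  2  1
0  1  2  0  1
16) 3  1  2  0  2
3  0  3  3  1
0  1  2  1  1
0  3  0  1  0
0  3  3  2  1
0  1  2  0  1
17) 3  1  2  1  2
3  0  3  3  1
0  1  2  1  1
0  3  0  1  0
0  3  3  2  1
0  1  2  0  1

3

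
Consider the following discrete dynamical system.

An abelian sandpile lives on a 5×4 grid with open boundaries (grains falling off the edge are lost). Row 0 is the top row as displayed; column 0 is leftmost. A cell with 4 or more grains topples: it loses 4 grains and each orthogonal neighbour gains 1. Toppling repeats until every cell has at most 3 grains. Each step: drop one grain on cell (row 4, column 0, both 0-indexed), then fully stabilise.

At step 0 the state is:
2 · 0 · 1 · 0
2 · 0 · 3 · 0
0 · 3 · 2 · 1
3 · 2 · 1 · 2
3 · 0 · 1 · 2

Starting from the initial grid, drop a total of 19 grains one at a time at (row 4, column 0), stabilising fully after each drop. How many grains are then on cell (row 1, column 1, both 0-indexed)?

1

step 0: 2 · 0 · 1 · 0
2 · 0 · 3 · 0
0 · 3 · 2 · 1
3 · 2 · 1 · 2
3 · 0 · 1 · 2
step 1: 2 · 0 · 1 · 0
2 · 0 · 3 · 0
1 · 3 · 2 · 1
0 · 3 · 1 · 2
1 · 1 · 1 · 2
step 2: 2 · 0 · 1 · 0
2 · 0 · 3 · 0
1 · 3 · 2 · 1
0 · 3 · 1 · 2
2 · 1 · 1 · 2
step 3: 2 · 0 · 1 · 0
2 · 0 · 3 · 0
1 · 3 · 2 · 1
0 · 3 · 1 · 2
3 · 1 · 1 · 2
step 4: 2 · 0 · 1 · 0
2 · 0 · 3 · 0
1 · 3 · 2 · 1
1 · 3 · 1 · 2
0 · 2 · 1 · 2
step 5: 2 · 0 · 1 · 0
2 · 0 · 3 · 0
1 · 3 · 2 · 1
1 · 3 · 1 · 2
1 · 2 · 1 · 2
step 6: 2 · 0 · 1 · 0
2 · 0 · 3 · 0
1 · 3 · 2 · 1
1 · 3 · 1 · 2
2 · 2 · 1 · 2
step 7: 2 · 0 · 1 · 0
2 · 0 · 3 · 0
1 · 3 · 2 · 1
1 · 3 · 1 · 2
3 · 2 · 1 · 2
step 8: 2 · 0 · 1 · 0
2 · 0 · 3 · 0
1 · 3 · 2 · 1
2 · 3 · 1 · 2
0 · 3 · 1 · 2
step 9: 2 · 0 · 1 · 0
2 · 0 · 3 · 0
1 · 3 · 2 · 1
2 · 3 · 1 · 2
1 · 3 · 1 · 2
step 10: 2 · 0 · 1 · 0
2 · 0 · 3 · 0
1 · 3 · 2 · 1
2 · 3 · 1 · 2
2 · 3 · 1 · 2
step 11: 2 · 0 · 1 · 0
2 · 0 · 3 · 0
1 · 3 · 2 · 1
2 · 3 · 1 · 2
3 · 3 · 1 · 2
step 12: 2 · 0 · 1 · 0
2 · 1 · 3 · 0
3 · 0 · 3 · 1
0 · 2 · 2 · 2
2 · 1 · 2 · 2
step 13: 2 · 0 · 1 · 0
2 · 1 · 3 · 0
3 · 0 · 3 · 1
0 · 2 · 2 · 2
3 · 1 · 2 · 2
step 14: 2 · 0 · 1 · 0
2 · 1 · 3 · 0
3 · 0 · 3 · 1
1 · 2 · 2 · 2
0 · 2 · 2 · 2
step 15: 2 · 0 · 1 · 0
2 · 1 · 3 · 0
3 · 0 · 3 · 1
1 · 2 · 2 · 2
1 · 2 · 2 · 2
step 16: 2 · 0 · 1 · 0
2 · 1 · 3 · 0
3 · 0 · 3 · 1
1 · 2 · 2 · 2
2 · 2 · 2 · 2
step 17: 2 · 0 · 1 · 0
2 · 1 · 3 · 0
3 · 0 · 3 · 1
1 · 2 · 2 · 2
3 · 2 · 2 · 2
step 18: 2 · 0 · 1 · 0
2 · 1 · 3 · 0
3 · 0 · 3 · 1
2 · 2 · 2 · 2
0 · 3 · 2 · 2
step 19: 2 · 0 · 1 · 0
2 · 1 · 3 · 0
3 · 0 · 3 · 1
2 · 2 · 2 · 2
1 · 3 · 2 · 2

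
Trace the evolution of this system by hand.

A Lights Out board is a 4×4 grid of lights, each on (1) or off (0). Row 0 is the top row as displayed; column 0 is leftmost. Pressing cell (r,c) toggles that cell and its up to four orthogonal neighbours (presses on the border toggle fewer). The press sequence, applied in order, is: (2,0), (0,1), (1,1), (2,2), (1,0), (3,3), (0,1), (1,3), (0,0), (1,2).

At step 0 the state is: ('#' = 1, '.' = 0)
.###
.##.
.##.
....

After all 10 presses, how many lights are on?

6

t=0: .###
.##.
.##.
....
t=1: .###
###.
#.#.
#...
t=2: #..#
#.#.
#.#.
#...
t=3: ##.#
.#..
###.
#...
t=4: ##.#
.##.
#..#
#.#.
t=5: .#.#
#.#.
...#
#.#.
t=6: .#.#
#.#.
....
#..#
t=7: #.##
###.
....
#..#
t=8: #.#.
##.#
...#
#..#
t=9: .##.
.#.#
...#
#..#
t=10: .#..
..#.
..##
#..#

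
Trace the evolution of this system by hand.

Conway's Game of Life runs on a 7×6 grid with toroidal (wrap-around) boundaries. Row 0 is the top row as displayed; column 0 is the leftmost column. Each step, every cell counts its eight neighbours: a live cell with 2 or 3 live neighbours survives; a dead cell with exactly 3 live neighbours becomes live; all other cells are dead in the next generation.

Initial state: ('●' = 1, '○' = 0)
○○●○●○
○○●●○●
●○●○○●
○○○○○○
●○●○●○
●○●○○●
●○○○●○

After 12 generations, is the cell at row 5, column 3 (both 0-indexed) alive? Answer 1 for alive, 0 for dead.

0) ○○●○●○
○○●●○●
●○●○○●
○○○○○○
●○●○●○
●○●○○●
●○○○●○
1) ○●●○●○
●○●○○●
●●●●●●
●○○●○○
●○○●○○
●○○○●○
●○○○●○
2) ○○●○●○
○○○○○○
○○○○○○
○○○○○○
●●○●●○
●●○●●○
●○○○●○
3) ○○○●○●
○○○○○○
○○○○○○
○○○○○○
●●○●●○
○○○○○○
●○●○●○
4) ○○○●●●
○○○○○○
○○○○○○
○○○○○○
○○○○○○
●○●○●○
○○○●●●
5) ○○○●○●
○○○○●○
○○○○○○
○○○○○○
○○○○○○
○○○○●○
●○●○○○
6) ○○○●●●
○○○○●○
○○○○○○
○○○○○○
○○○○○○
○○○○○○
○○○●●●
7) ○○○○○○
○○○●●●
○○○○○○
○○○○○○
○○○○○○
○○○○●○
○○○●○●
8) ○○○●○●
○○○○●○
○○○○●○
○○○○○○
○○○○○○
○○○○●○
○○○○●○
9) ○○○●○●
○○○●●●
○○○○○○
○○○○○○
○○○○○○
○○○○○○
○○○●●●
10) ●○●○○○
○○○●○●
○○○○●○
○○○○○○
○○○○○○
○○○○●○
○○○●○●
11) ●○●●○●
○○○●●●
○○○○●○
○○○○○○
○○○○○○
○○○○●○
○○○●●●
12) ●○●○○○
●○●○○○
○○○●●●
○○○○○○
○○○○○○
○○○●●●
●○●○○○

1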